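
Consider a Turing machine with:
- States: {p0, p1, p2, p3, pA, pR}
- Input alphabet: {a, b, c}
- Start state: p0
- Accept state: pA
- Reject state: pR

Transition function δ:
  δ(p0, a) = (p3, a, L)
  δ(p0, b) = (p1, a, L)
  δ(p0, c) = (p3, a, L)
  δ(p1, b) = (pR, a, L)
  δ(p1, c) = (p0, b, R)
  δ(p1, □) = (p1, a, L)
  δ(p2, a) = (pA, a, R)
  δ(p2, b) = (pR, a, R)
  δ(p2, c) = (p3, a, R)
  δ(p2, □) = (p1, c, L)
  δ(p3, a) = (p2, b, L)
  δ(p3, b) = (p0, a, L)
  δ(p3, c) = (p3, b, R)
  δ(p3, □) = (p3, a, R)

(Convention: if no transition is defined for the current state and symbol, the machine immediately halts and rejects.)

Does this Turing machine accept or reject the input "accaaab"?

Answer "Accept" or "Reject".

Execution trace:
Initial: [p0]accaaab
Step 1: δ(p0, a) = (p3, a, L) → [p3]□accaaab
Step 2: δ(p3, □) = (p3, a, R) → a[p3]accaaab
Step 3: δ(p3, a) = (p2, b, L) → [p2]abccaaab
Step 4: δ(p2, a) = (pA, a, R) → a[pA]bccaaab

The machine reaches the accept state pA and halts.

Answer: Accept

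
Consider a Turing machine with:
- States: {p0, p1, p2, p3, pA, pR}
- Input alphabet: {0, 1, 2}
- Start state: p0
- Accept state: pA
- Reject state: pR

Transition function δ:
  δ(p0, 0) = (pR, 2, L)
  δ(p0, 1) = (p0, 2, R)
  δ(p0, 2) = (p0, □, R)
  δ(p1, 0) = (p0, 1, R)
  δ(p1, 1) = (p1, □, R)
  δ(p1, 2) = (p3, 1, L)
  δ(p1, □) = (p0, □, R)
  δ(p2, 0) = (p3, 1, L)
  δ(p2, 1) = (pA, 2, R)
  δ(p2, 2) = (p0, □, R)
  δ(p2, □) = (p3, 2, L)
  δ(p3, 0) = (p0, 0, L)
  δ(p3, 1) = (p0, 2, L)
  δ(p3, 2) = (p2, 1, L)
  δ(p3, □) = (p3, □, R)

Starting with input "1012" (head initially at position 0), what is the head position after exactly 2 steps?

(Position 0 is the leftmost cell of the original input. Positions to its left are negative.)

Execution trace (head position shown):
Step 0: [p0]1012  (head at position 0)
Step 1: move right → 2[p0]012  (head at position 1)
Step 2: move left → [pR]2212  (head at position 0)

After 2 steps, the head is at position 0.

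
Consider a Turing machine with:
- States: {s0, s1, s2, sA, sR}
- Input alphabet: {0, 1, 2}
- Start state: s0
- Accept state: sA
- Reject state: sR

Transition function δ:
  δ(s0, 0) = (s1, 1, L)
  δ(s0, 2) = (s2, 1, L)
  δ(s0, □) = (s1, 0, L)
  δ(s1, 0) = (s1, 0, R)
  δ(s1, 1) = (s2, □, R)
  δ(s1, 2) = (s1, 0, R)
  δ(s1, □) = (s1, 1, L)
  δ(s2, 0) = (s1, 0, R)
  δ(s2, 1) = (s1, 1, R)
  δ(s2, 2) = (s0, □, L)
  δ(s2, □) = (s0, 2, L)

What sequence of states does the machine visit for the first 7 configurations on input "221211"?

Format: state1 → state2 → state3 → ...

Execution trace:
Initial: [s0]221211
Step 1: δ(s0, 2) = (s2, 1, L) → [s2]□121211
Step 2: δ(s2, □) = (s0, 2, L) → [s0]□2121211
Step 3: δ(s0, □) = (s1, 0, L) → [s1]□02121211
Step 4: δ(s1, □) = (s1, 1, L) → [s1]□102121211
Step 5: δ(s1, □) = (s1, 1, L) → [s1]□1102121211
Step 6: δ(s1, □) = (s1, 1, L) → [s1]□11102121211

State sequence: s0 → s2 → s0 → s1 → s1 → s1 → s1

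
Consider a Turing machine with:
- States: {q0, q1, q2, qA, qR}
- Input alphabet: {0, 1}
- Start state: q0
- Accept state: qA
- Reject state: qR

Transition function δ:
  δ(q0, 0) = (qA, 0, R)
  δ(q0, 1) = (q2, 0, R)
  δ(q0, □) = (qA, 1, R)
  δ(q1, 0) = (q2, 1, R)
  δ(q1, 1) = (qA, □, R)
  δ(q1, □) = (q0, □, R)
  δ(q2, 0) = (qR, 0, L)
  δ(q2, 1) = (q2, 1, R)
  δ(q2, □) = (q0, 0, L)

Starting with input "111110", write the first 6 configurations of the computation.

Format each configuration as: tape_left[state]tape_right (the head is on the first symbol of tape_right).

Transitions applied:
Step 1: δ(q0, 1) = (q2, 0, R)
Step 2: δ(q2, 1) = (q2, 1, R)
Step 3: δ(q2, 1) = (q2, 1, R)
Step 4: δ(q2, 1) = (q2, 1, R)
Step 5: δ(q2, 1) = (q2, 1, R)

The first 6 configurations are:
[q0]111110 ⊢ 0[q2]11110 ⊢ 01[q2]1110 ⊢ 011[q2]110 ⊢ 0111[q2]10 ⊢ 01111[q2]0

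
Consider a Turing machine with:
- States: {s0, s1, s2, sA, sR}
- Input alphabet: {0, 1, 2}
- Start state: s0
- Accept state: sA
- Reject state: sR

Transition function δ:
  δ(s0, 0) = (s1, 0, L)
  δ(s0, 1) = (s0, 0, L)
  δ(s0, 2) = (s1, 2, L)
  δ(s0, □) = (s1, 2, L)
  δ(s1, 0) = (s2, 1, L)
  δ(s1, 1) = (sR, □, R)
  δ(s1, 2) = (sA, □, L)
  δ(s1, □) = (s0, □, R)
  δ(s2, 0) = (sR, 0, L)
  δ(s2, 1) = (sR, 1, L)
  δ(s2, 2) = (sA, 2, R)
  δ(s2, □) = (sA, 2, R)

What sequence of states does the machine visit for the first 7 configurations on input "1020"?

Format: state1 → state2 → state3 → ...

Execution trace:
Initial: [s0]1020
Step 1: δ(s0, 1) = (s0, 0, L) → [s0]□0020
Step 2: δ(s0, □) = (s1, 2, L) → [s1]□20020
Step 3: δ(s1, □) = (s0, □, R) → □[s0]20020
Step 4: δ(s0, 2) = (s1, 2, L) → [s1]□20020
Step 5: δ(s1, □) = (s0, □, R) → □[s0]20020
Step 6: δ(s0, 2) = (s1, 2, L) → [s1]□20020

State sequence: s0 → s0 → s1 → s0 → s1 → s0 → s1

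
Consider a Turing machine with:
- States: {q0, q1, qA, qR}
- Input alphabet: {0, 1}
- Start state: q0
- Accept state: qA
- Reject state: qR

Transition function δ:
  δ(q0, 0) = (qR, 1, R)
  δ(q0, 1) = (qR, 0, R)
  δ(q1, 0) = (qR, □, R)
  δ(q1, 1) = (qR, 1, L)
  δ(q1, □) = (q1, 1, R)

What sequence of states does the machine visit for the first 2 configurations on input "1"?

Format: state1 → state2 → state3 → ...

Execution trace:
Initial: [q0]1
Step 1: δ(q0, 1) = (qR, 0, R) → 0[qR]□

The machine reaches the reject state qR and halts.

State sequence: q0 → qR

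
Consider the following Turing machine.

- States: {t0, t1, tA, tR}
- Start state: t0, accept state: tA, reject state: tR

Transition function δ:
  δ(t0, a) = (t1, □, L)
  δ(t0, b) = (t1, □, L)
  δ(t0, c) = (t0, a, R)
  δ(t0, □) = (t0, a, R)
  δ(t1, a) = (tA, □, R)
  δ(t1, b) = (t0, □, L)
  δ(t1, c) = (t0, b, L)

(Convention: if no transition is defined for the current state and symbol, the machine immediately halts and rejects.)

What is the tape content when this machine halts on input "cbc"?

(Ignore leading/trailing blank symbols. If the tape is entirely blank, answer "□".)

Execution trace:
Initial: [t0]cbc
Step 1: δ(t0, c) = (t0, a, R) → a[t0]bc
Step 2: δ(t0, b) = (t1, □, L) → [t1]a□c
Step 3: δ(t1, a) = (tA, □, R) → □[tA]□c

The machine reaches the accept state tA and halts.

Final tape (ignoring leading/trailing blanks): c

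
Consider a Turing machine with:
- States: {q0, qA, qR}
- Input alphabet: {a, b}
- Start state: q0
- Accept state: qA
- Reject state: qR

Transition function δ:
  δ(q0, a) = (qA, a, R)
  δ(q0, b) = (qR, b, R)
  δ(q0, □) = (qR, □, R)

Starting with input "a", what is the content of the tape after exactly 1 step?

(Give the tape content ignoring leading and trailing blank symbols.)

Execution trace:
Initial: [q0]a
Step 1: δ(q0, a) = (qA, a, R) → a[qA]□

The machine reaches the accept state qA and halts.

After 1 step, the tape (ignoring leading/trailing blanks) is: a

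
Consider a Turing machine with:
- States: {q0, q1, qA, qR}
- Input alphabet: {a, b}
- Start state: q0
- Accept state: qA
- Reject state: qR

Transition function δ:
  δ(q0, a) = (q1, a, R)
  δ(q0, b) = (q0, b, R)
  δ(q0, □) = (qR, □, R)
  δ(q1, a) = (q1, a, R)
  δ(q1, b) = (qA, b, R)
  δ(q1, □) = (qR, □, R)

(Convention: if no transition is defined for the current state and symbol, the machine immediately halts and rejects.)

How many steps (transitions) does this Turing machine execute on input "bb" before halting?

Execution trace:
Initial: [q0]bb
Step 1: δ(q0, b) = (q0, b, R) → b[q0]b
Step 2: δ(q0, b) = (q0, b, R) → bb[q0]□
Step 3: δ(q0, □) = (qR, □, R) → bb□[qR]□

The machine reaches the reject state qR and halts.

The machine executed 3 steps before halting.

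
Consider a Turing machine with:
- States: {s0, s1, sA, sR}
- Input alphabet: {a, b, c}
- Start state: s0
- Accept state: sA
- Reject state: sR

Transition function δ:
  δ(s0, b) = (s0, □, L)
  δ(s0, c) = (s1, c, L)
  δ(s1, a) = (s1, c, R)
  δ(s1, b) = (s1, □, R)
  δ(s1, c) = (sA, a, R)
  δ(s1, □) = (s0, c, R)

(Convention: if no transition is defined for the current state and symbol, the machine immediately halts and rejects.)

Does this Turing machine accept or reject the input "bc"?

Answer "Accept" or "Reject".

Execution trace:
Initial: [s0]bc
Step 1: δ(s0, b) = (s0, □, L) → [s0]□□c

No transition is defined for δ(s0, □). By convention the machine halts and rejects.

Answer: Reject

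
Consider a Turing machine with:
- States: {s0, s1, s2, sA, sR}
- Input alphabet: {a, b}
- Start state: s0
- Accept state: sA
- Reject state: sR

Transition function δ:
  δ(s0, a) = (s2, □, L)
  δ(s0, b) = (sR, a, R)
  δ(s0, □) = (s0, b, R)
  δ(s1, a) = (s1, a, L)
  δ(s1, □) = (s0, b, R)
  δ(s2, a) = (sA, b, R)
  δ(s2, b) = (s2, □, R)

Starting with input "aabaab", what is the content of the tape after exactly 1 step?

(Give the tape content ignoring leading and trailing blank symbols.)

Execution trace:
Initial: [s0]aabaab
Step 1: δ(s0, a) = (s2, □, L) → [s2]□□abaab

No transition is defined for δ(s2, □). By convention the machine halts and rejects.

After 1 step, the tape (ignoring leading/trailing blanks) is: abaab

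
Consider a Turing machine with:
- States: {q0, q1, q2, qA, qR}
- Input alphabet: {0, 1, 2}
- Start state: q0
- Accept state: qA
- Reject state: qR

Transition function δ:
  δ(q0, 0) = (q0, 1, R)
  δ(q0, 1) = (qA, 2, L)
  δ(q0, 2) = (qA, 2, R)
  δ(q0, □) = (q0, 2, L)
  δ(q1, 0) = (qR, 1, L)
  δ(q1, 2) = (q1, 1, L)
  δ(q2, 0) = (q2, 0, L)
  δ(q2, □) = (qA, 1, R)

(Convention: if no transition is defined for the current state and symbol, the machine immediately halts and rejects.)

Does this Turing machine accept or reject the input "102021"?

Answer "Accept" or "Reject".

Execution trace:
Initial: [q0]102021
Step 1: δ(q0, 1) = (qA, 2, L) → [qA]□202021

The machine reaches the accept state qA and halts.

Answer: Accept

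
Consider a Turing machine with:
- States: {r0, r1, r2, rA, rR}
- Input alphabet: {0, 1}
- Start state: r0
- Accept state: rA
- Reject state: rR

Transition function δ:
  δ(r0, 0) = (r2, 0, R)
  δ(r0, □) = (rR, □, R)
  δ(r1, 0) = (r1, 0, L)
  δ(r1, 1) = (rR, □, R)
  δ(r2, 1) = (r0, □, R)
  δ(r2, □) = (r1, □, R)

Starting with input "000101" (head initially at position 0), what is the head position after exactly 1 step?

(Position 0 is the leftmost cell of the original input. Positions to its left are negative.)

Execution trace (head position shown):
Step 0: [r0]000101  (head at position 0)
Step 1: move right → 0[r2]00101  (head at position 1)

After 1 step, the head is at position 1.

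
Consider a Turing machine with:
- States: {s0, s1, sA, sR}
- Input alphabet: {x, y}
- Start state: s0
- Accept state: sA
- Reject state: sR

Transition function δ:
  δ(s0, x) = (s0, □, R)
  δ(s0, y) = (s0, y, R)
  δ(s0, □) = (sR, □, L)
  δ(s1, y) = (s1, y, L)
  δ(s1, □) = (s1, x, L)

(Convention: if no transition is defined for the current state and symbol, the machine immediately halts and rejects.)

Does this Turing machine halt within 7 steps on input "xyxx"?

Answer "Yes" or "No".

Execution trace:
Initial: [s0]xyxx
Step 1: δ(s0, x) = (s0, □, R) → □[s0]yxx
Step 2: δ(s0, y) = (s0, y, R) → □y[s0]xx
Step 3: δ(s0, x) = (s0, □, R) → □y□[s0]x
Step 4: δ(s0, x) = (s0, □, R) → □y□□[s0]□
Step 5: δ(s0, □) = (sR, □, L) → □y□[sR]□□

The machine reaches the reject state sR and halts.
The machine halted after 5 steps (within the 7-step bound).

Answer: Yes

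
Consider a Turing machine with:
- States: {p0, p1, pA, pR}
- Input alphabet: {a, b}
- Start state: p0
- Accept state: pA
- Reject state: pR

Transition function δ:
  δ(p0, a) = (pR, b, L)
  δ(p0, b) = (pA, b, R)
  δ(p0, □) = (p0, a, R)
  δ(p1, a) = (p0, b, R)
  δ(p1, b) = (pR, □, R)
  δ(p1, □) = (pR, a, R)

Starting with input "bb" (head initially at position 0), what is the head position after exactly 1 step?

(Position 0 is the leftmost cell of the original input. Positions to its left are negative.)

Execution trace (head position shown):
Step 0: [p0]bb  (head at position 0)
Step 1: move right → b[pA]b  (head at position 1)

After 1 step, the head is at position 1.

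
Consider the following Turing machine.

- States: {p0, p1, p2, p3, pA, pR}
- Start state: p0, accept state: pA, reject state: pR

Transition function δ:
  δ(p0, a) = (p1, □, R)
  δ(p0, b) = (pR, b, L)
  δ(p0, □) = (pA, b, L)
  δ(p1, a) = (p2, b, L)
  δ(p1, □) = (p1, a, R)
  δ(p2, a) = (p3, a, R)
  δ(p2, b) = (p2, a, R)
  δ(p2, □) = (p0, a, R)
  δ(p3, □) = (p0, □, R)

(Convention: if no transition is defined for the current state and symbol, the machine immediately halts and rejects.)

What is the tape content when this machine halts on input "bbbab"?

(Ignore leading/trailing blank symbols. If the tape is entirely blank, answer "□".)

Execution trace:
Initial: [p0]bbbab
Step 1: δ(p0, b) = (pR, b, L) → [pR]□bbbab

The machine reaches the reject state pR and halts.

Final tape (ignoring leading/trailing blanks): bbbab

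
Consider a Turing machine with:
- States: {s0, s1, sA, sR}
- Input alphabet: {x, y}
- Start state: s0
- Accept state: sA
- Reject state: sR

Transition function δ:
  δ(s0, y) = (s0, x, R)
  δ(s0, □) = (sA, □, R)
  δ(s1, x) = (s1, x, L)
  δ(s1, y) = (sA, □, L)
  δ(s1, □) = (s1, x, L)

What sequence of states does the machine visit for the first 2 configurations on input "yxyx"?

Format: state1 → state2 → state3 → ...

Execution trace:
Initial: [s0]yxyx
Step 1: δ(s0, y) = (s0, x, R) → x[s0]xyx

No transition is defined for δ(s0, x). By convention the machine halts and rejects.

State sequence: s0 → s0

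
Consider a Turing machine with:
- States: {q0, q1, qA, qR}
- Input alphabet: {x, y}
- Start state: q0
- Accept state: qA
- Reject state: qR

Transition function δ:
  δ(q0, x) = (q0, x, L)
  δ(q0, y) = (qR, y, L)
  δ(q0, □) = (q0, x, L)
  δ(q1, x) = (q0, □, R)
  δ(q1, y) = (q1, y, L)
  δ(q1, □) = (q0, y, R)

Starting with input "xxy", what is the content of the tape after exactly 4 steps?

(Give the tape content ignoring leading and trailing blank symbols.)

Execution trace:
Initial: [q0]xxy
Step 1: δ(q0, x) = (q0, x, L) → [q0]□xxy
Step 2: δ(q0, □) = (q0, x, L) → [q0]□xxxy
Step 3: δ(q0, □) = (q0, x, L) → [q0]□xxxxy
Step 4: δ(q0, □) = (q0, x, L) → [q0]□xxxxxy

After 4 steps, the tape (ignoring leading/trailing blanks) is: xxxxxy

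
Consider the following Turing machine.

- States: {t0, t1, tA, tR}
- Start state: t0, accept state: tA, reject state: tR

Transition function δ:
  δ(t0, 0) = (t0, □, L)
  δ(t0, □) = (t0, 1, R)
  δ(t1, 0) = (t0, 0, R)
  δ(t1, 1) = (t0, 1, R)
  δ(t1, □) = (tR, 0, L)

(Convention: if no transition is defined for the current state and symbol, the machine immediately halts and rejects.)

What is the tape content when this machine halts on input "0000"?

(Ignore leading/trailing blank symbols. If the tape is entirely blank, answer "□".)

Execution trace:
Initial: [t0]0000
Step 1: δ(t0, 0) = (t0, □, L) → [t0]□□000
Step 2: δ(t0, □) = (t0, 1, R) → 1[t0]□000
Step 3: δ(t0, □) = (t0, 1, R) → 11[t0]000
Step 4: δ(t0, 0) = (t0, □, L) → 1[t0]1□00

No transition is defined for δ(t0, 1). By convention the machine halts and rejects.

Final tape (ignoring leading/trailing blanks): 11□00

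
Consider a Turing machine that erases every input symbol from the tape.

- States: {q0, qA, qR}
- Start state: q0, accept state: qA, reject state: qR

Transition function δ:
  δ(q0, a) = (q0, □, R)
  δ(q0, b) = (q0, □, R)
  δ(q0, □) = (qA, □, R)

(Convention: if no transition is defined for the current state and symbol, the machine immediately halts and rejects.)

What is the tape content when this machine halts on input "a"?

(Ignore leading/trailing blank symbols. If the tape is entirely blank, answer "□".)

Execution trace:
Initial: [q0]a
Step 1: δ(q0, a) = (q0, □, R) → □[q0]□
Step 2: δ(q0, □) = (qA, □, R) → □□[qA]□

The machine reaches the accept state qA and halts.

Final tape (ignoring leading/trailing blanks): □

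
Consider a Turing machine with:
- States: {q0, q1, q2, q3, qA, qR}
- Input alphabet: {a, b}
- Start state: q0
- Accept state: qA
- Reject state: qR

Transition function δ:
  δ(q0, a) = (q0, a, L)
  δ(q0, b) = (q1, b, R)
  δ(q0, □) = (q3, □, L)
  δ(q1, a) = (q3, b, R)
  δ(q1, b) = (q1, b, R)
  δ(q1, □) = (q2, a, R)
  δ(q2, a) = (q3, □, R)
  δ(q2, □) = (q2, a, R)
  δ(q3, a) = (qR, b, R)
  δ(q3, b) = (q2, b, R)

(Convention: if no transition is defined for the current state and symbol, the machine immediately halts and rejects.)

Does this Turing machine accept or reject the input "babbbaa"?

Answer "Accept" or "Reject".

Execution trace:
Initial: [q0]babbbaa
Step 1: δ(q0, b) = (q1, b, R) → b[q1]abbbaa
Step 2: δ(q1, a) = (q3, b, R) → bb[q3]bbbaa
Step 3: δ(q3, b) = (q2, b, R) → bbb[q2]bbaa

No transition is defined for δ(q2, b). By convention the machine halts and rejects.

Answer: Reject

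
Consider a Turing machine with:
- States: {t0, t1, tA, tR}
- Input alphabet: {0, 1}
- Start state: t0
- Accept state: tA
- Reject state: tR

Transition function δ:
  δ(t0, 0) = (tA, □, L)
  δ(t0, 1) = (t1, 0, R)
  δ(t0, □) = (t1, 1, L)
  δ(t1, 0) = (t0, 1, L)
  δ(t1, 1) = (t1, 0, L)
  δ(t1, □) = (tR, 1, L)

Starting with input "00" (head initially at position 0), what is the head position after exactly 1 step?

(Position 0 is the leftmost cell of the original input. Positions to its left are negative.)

Execution trace (head position shown):
Step 0: [t0]00  (head at position 0)
Step 1: move left → [tA]□□0  (head at position -1)

After 1 step, the head is at position -1.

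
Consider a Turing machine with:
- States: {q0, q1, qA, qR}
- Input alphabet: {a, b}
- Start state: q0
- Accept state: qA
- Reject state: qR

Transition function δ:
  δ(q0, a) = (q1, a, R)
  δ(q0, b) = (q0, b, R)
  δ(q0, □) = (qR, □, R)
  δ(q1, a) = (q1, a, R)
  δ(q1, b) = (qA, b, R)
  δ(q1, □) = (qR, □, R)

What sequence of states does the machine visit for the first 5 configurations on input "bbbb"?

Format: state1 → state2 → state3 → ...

Execution trace:
Initial: [q0]bbbb
Step 1: δ(q0, b) = (q0, b, R) → b[q0]bbb
Step 2: δ(q0, b) = (q0, b, R) → bb[q0]bb
Step 3: δ(q0, b) = (q0, b, R) → bbb[q0]b
Step 4: δ(q0, b) = (q0, b, R) → bbbb[q0]□

State sequence: q0 → q0 → q0 → q0 → q0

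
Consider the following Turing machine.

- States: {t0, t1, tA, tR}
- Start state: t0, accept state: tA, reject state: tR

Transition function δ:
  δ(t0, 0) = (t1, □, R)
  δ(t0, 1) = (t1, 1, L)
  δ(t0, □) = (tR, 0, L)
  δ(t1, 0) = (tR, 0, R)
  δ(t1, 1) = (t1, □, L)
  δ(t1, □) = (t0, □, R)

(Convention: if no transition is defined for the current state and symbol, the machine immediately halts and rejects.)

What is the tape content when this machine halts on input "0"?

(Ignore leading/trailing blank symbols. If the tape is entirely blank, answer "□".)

Execution trace:
Initial: [t0]0
Step 1: δ(t0, 0) = (t1, □, R) → □[t1]□
Step 2: δ(t1, □) = (t0, □, R) → □□[t0]□
Step 3: δ(t0, □) = (tR, 0, L) → □[tR]□0

The machine reaches the reject state tR and halts.

Final tape (ignoring leading/trailing blanks): 0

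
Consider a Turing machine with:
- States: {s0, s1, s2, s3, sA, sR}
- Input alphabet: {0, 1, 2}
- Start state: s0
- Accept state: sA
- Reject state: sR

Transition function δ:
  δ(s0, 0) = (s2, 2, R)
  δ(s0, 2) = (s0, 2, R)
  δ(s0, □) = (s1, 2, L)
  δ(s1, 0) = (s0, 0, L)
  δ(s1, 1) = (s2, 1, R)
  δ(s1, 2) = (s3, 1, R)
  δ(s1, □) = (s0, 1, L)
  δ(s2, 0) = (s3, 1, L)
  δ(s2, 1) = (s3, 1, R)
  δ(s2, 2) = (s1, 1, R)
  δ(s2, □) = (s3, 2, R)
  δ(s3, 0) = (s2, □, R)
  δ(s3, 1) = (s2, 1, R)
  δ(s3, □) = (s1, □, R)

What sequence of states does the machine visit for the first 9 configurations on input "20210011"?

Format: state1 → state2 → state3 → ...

Execution trace:
Initial: [s0]20210011
Step 1: δ(s0, 2) = (s0, 2, R) → 2[s0]0210011
Step 2: δ(s0, 0) = (s2, 2, R) → 22[s2]210011
Step 3: δ(s2, 2) = (s1, 1, R) → 221[s1]10011
Step 4: δ(s1, 1) = (s2, 1, R) → 2211[s2]0011
Step 5: δ(s2, 0) = (s3, 1, L) → 221[s3]11011
Step 6: δ(s3, 1) = (s2, 1, R) → 2211[s2]1011
Step 7: δ(s2, 1) = (s3, 1, R) → 22111[s3]011
Step 8: δ(s3, 0) = (s2, □, R) → 22111□[s2]11

State sequence: s0 → s0 → s2 → s1 → s2 → s3 → s2 → s3 → s2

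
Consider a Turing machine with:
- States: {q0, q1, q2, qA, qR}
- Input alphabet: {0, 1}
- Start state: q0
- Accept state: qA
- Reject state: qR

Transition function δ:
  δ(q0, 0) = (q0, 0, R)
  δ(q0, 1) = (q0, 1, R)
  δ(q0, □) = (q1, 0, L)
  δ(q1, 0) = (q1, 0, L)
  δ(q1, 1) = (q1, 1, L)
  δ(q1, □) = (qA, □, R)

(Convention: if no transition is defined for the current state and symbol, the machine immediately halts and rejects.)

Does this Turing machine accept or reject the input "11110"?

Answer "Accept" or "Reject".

Execution trace:
Initial: [q0]11110
Step 1: δ(q0, 1) = (q0, 1, R) → 1[q0]1110
Step 2: δ(q0, 1) = (q0, 1, R) → 11[q0]110
Step 3: δ(q0, 1) = (q0, 1, R) → 111[q0]10
Step 4: δ(q0, 1) = (q0, 1, R) → 1111[q0]0
Step 5: δ(q0, 0) = (q0, 0, R) → 11110[q0]□
Step 6: δ(q0, □) = (q1, 0, L) → 1111[q1]00
Step 7: δ(q1, 0) = (q1, 0, L) → 111[q1]100
Step 8: δ(q1, 1) = (q1, 1, L) → 11[q1]1100
Step 9: δ(q1, 1) = (q1, 1, L) → 1[q1]11100
Step 10: δ(q1, 1) = (q1, 1, L) → [q1]111100
Step 11: δ(q1, 1) = (q1, 1, L) → [q1]□111100
Step 12: δ(q1, □) = (qA, □, R) → □[qA]111100

The machine reaches the accept state qA and halts.

Answer: Accept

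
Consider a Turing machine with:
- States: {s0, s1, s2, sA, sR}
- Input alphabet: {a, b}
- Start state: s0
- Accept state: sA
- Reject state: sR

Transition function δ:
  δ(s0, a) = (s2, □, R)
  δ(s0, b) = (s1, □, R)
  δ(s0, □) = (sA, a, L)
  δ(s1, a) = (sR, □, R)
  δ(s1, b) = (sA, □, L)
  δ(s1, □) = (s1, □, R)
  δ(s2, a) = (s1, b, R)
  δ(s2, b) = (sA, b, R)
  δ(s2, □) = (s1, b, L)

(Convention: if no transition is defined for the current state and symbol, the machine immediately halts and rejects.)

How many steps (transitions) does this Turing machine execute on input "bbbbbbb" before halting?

Execution trace:
Initial: [s0]bbbbbbb
Step 1: δ(s0, b) = (s1, □, R) → □[s1]bbbbbb
Step 2: δ(s1, b) = (sA, □, L) → [sA]□□bbbbb

The machine reaches the accept state sA and halts.

The machine executed 2 steps before halting.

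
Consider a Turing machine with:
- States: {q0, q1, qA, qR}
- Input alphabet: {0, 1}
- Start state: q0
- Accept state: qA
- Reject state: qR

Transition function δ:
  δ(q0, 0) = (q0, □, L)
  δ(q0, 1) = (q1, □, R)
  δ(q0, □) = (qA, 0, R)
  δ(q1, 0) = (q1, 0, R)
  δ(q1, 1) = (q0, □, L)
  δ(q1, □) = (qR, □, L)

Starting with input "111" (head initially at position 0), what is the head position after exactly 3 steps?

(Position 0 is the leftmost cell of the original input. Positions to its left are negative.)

Execution trace (head position shown):
Step 0: [q0]111  (head at position 0)
Step 1: move right → □[q1]11  (head at position 1)
Step 2: move left → [q0]□□1  (head at position 0)
Step 3: move right → 0[qA]□1  (head at position 1)

After 3 steps, the head is at position 1.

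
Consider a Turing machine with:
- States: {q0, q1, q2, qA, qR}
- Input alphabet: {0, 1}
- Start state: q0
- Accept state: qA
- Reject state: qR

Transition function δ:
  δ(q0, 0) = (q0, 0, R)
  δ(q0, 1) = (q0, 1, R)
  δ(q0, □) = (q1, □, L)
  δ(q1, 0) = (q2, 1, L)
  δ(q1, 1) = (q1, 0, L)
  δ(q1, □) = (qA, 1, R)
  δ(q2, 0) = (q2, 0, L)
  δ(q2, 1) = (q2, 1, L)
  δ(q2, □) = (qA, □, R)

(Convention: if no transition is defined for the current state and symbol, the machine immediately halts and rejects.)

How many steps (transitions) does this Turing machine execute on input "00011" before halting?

Execution trace:
Initial: [q0]00011
Step 1: δ(q0, 0) = (q0, 0, R) → 0[q0]0011
Step 2: δ(q0, 0) = (q0, 0, R) → 00[q0]011
Step 3: δ(q0, 0) = (q0, 0, R) → 000[q0]11
Step 4: δ(q0, 1) = (q0, 1, R) → 0001[q0]1
Step 5: δ(q0, 1) = (q0, 1, R) → 00011[q0]□
Step 6: δ(q0, □) = (q1, □, L) → 0001[q1]1□
Step 7: δ(q1, 1) = (q1, 0, L) → 000[q1]10□
Step 8: δ(q1, 1) = (q1, 0, L) → 00[q1]000□
Step 9: δ(q1, 0) = (q2, 1, L) → 0[q2]0100□
Step 10: δ(q2, 0) = (q2, 0, L) → [q2]00100□
Step 11: δ(q2, 0) = (q2, 0, L) → [q2]□00100□
Step 12: δ(q2, □) = (qA, □, R) → □[qA]00100□

The machine reaches the accept state qA and halts.

The machine executed 12 steps before halting.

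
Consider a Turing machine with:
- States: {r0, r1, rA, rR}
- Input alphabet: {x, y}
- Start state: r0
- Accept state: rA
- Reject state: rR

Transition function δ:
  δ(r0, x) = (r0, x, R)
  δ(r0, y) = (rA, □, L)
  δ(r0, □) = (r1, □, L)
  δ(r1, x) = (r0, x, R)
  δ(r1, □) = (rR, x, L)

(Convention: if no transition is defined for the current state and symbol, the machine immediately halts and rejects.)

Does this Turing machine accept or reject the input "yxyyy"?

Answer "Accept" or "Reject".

Execution trace:
Initial: [r0]yxyyy
Step 1: δ(r0, y) = (rA, □, L) → [rA]□□xyyy

The machine reaches the accept state rA and halts.

Answer: Accept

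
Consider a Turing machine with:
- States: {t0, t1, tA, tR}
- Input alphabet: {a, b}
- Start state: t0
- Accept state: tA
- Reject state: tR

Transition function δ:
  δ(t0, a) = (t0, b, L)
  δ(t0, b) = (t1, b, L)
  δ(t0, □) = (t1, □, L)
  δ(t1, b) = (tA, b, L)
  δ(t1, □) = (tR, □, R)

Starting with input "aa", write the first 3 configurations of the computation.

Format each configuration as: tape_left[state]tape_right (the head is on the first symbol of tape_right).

Transitions applied:
Step 1: δ(t0, a) = (t0, b, L)
Step 2: δ(t0, □) = (t1, □, L)

The first 3 configurations are:
[t0]aa ⊢ [t0]□ba ⊢ [t1]□□ba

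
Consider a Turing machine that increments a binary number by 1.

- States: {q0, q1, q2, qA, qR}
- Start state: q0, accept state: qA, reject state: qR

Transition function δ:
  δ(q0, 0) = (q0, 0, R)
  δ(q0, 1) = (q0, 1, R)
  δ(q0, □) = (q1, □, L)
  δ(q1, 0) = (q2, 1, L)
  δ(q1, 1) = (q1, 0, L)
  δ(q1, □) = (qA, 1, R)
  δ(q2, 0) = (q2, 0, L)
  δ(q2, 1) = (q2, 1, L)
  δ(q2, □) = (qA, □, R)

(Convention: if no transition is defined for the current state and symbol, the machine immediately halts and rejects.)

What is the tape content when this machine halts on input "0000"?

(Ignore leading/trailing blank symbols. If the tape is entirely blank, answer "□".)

Execution trace:
Initial: [q0]0000
Step 1: δ(q0, 0) = (q0, 0, R) → 0[q0]000
Step 2: δ(q0, 0) = (q0, 0, R) → 00[q0]00
Step 3: δ(q0, 0) = (q0, 0, R) → 000[q0]0
Step 4: δ(q0, 0) = (q0, 0, R) → 0000[q0]□
Step 5: δ(q0, □) = (q1, □, L) → 000[q1]0□
Step 6: δ(q1, 0) = (q2, 1, L) → 00[q2]01□
Step 7: δ(q2, 0) = (q2, 0, L) → 0[q2]001□
Step 8: δ(q2, 0) = (q2, 0, L) → [q2]0001□
Step 9: δ(q2, 0) = (q2, 0, L) → [q2]□0001□
Step 10: δ(q2, □) = (qA, □, R) → □[qA]0001□

The machine reaches the accept state qA and halts.

Final tape (ignoring leading/trailing blanks): 0001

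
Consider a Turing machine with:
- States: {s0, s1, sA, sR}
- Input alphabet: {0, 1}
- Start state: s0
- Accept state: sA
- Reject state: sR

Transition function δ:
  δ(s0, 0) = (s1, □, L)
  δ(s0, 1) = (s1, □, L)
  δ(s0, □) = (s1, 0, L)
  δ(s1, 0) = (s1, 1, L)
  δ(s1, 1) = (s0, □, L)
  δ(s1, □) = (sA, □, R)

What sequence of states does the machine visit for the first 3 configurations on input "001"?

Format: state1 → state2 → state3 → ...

Execution trace:
Initial: [s0]001
Step 1: δ(s0, 0) = (s1, □, L) → [s1]□□01
Step 2: δ(s1, □) = (sA, □, R) → □[sA]□01

The machine reaches the accept state sA and halts.

State sequence: s0 → s1 → sA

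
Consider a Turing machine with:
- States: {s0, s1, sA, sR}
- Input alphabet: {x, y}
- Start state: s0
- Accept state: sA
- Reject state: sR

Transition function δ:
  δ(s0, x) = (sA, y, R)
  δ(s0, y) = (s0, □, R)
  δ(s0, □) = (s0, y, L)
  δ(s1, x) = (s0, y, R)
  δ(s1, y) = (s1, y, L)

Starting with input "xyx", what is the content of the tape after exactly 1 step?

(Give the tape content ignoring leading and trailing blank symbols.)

Execution trace:
Initial: [s0]xyx
Step 1: δ(s0, x) = (sA, y, R) → y[sA]yx

The machine reaches the accept state sA and halts.

After 1 step, the tape (ignoring leading/trailing blanks) is: yyx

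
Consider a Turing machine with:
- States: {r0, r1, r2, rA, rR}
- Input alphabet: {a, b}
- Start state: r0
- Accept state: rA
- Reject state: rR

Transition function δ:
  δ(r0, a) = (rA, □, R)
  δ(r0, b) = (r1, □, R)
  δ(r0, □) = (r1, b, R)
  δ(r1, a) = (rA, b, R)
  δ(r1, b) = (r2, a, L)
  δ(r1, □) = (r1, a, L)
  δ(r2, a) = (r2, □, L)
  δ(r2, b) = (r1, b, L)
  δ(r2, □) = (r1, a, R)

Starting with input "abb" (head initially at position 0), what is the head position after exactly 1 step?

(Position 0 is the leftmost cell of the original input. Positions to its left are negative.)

Execution trace (head position shown):
Step 0: [r0]abb  (head at position 0)
Step 1: move right → □[rA]bb  (head at position 1)

After 1 step, the head is at position 1.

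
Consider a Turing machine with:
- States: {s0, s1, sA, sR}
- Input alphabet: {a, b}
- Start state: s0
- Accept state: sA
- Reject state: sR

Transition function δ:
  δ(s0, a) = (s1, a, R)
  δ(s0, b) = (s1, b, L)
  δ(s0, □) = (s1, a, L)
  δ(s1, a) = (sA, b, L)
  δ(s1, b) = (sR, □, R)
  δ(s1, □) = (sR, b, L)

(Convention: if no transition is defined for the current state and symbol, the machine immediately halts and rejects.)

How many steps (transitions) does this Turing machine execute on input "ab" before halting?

Execution trace:
Initial: [s0]ab
Step 1: δ(s0, a) = (s1, a, R) → a[s1]b
Step 2: δ(s1, b) = (sR, □, R) → a□[sR]□

The machine reaches the reject state sR and halts.

The machine executed 2 steps before halting.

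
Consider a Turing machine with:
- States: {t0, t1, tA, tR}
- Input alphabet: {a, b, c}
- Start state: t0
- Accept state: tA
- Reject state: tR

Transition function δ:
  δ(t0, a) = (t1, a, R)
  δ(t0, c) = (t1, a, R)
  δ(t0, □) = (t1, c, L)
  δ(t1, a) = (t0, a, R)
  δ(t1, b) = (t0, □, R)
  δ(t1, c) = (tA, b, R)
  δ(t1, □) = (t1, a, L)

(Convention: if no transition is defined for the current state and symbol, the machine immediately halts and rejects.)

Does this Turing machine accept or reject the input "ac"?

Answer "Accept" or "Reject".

Execution trace:
Initial: [t0]ac
Step 1: δ(t0, a) = (t1, a, R) → a[t1]c
Step 2: δ(t1, c) = (tA, b, R) → ab[tA]□

The machine reaches the accept state tA and halts.

Answer: Accept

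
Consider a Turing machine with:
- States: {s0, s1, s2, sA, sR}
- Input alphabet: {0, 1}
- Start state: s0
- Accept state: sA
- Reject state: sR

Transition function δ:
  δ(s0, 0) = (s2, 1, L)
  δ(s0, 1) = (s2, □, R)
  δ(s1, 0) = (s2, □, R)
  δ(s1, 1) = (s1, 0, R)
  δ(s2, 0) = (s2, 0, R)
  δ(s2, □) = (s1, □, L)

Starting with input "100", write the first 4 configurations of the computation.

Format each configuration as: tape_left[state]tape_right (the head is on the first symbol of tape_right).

Transitions applied:
Step 1: δ(s0, 1) = (s2, □, R)
Step 2: δ(s2, 0) = (s2, 0, R)
Step 3: δ(s2, 0) = (s2, 0, R)

The first 4 configurations are:
[s0]100 ⊢ □[s2]00 ⊢ □0[s2]0 ⊢ □00[s2]□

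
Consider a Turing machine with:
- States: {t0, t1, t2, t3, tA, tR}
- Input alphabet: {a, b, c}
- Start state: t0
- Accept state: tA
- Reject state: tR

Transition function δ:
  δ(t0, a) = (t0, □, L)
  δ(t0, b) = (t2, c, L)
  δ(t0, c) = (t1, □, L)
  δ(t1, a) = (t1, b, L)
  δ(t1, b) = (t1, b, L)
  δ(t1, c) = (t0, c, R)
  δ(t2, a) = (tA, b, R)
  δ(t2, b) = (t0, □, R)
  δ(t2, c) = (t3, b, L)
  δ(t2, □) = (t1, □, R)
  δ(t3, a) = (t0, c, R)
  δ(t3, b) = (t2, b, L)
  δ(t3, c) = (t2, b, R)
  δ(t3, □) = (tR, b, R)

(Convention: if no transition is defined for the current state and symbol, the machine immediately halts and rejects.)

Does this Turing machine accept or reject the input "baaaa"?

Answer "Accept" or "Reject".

Execution trace:
Initial: [t0]baaaa
Step 1: δ(t0, b) = (t2, c, L) → [t2]□caaaa
Step 2: δ(t2, □) = (t1, □, R) → □[t1]caaaa
Step 3: δ(t1, c) = (t0, c, R) → □c[t0]aaaa
Step 4: δ(t0, a) = (t0, □, L) → □[t0]c□aaa
Step 5: δ(t0, c) = (t1, □, L) → [t1]□□□aaa

No transition is defined for δ(t1, □). By convention the machine halts and rejects.

Answer: Reject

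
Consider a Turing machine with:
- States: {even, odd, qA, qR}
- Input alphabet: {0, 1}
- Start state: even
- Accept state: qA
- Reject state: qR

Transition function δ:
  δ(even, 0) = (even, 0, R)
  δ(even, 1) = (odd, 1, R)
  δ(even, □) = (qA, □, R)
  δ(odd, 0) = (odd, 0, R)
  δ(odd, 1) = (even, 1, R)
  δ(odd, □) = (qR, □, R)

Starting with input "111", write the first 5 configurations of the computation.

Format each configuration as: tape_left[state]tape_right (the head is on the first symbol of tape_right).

Transitions applied:
Step 1: δ(even, 1) = (odd, 1, R)
Step 2: δ(odd, 1) = (even, 1, R)
Step 3: δ(even, 1) = (odd, 1, R)
Step 4: δ(odd, □) = (qR, □, R)

The first 5 configurations are:
[even]111 ⊢ 1[odd]11 ⊢ 11[even]1 ⊢ 111[odd]□ ⊢ 111□[qR]□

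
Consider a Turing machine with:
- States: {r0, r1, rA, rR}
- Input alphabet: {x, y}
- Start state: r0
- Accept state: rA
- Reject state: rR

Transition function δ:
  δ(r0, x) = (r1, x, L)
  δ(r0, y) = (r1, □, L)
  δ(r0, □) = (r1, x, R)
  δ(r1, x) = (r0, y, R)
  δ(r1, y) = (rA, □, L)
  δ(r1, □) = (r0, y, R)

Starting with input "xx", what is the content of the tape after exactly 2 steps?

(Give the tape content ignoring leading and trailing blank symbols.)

Execution trace:
Initial: [r0]xx
Step 1: δ(r0, x) = (r1, x, L) → [r1]□xx
Step 2: δ(r1, □) = (r0, y, R) → y[r0]xx

After 2 steps, the tape (ignoring leading/trailing blanks) is: yxx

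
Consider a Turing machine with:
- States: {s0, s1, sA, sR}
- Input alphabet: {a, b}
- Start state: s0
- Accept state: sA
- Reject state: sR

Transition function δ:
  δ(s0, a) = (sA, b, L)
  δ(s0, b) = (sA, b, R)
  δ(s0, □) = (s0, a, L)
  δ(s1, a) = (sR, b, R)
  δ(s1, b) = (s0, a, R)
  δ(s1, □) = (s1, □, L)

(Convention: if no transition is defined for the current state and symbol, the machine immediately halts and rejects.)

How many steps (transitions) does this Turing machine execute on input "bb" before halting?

Execution trace:
Initial: [s0]bb
Step 1: δ(s0, b) = (sA, b, R) → b[sA]b

The machine reaches the accept state sA and halts.

The machine executed 1 step before halting.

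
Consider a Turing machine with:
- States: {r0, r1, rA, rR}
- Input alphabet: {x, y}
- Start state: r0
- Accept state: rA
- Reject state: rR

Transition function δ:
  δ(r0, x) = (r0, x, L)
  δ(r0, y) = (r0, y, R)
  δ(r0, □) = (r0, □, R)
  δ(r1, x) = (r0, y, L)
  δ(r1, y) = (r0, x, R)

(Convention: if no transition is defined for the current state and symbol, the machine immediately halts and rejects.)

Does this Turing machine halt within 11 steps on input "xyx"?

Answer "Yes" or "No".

Execution trace:
Initial: [r0]xyx
Step 1: δ(r0, x) = (r0, x, L) → [r0]□xyx
Step 2: δ(r0, □) = (r0, □, R) → □[r0]xyx
Step 3: δ(r0, x) = (r0, x, L) → [r0]□xyx
Step 4: δ(r0, □) = (r0, □, R) → □[r0]xyx
Step 5: δ(r0, x) = (r0, x, L) → [r0]□xyx
Step 6: δ(r0, □) = (r0, □, R) → □[r0]xyx
Step 7: δ(r0, x) = (r0, x, L) → [r0]□xyx
Step 8: δ(r0, □) = (r0, □, R) → □[r0]xyx
Step 9: δ(r0, x) = (r0, x, L) → [r0]□xyx
Step 10: δ(r0, □) = (r0, □, R) → □[r0]xyx
Step 11: δ(r0, x) = (r0, x, L) → [r0]□xyx

The machine has not reached a halting state after 11 steps.
The machine did not halt within the 11-step bound.

Answer: No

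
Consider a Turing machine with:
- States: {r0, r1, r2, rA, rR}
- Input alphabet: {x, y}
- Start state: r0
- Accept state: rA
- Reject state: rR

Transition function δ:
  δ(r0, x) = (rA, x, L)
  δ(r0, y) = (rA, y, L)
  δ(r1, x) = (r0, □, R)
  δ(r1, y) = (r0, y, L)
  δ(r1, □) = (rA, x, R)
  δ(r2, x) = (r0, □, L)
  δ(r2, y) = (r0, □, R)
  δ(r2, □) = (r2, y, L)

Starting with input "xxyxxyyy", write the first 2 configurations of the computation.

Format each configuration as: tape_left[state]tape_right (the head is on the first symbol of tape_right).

Transitions applied:
Step 1: δ(r0, x) = (rA, x, L)

The first 2 configurations are:
[r0]xxyxxyyy ⊢ [rA]□xxyxxyyy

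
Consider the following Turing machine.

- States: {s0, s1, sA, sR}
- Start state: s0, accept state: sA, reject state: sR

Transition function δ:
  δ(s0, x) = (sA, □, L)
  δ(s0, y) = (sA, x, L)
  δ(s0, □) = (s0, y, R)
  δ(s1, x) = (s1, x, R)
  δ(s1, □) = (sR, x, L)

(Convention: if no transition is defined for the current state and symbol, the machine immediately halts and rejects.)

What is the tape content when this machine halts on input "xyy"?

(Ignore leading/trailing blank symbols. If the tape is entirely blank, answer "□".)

Execution trace:
Initial: [s0]xyy
Step 1: δ(s0, x) = (sA, □, L) → [sA]□□yy

The machine reaches the accept state sA and halts.

Final tape (ignoring leading/trailing blanks): yy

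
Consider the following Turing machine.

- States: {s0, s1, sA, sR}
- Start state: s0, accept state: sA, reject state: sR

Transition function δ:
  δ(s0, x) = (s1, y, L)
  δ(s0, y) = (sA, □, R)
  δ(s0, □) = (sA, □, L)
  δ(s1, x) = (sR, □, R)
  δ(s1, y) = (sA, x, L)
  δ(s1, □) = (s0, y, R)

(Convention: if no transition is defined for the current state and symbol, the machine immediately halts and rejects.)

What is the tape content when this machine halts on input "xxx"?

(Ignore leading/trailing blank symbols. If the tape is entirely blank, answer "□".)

Execution trace:
Initial: [s0]xxx
Step 1: δ(s0, x) = (s1, y, L) → [s1]□yxx
Step 2: δ(s1, □) = (s0, y, R) → y[s0]yxx
Step 3: δ(s0, y) = (sA, □, R) → y□[sA]xx

The machine reaches the accept state sA and halts.

Final tape (ignoring leading/trailing blanks): y□xx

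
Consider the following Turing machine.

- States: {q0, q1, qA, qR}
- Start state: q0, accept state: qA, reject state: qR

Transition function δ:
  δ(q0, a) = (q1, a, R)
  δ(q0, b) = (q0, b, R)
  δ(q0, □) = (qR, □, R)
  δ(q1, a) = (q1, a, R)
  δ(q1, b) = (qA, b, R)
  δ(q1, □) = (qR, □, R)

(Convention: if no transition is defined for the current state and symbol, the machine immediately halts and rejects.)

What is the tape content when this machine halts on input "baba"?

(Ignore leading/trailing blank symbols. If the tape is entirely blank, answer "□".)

Execution trace:
Initial: [q0]baba
Step 1: δ(q0, b) = (q0, b, R) → b[q0]aba
Step 2: δ(q0, a) = (q1, a, R) → ba[q1]ba
Step 3: δ(q1, b) = (qA, b, R) → bab[qA]a

The machine reaches the accept state qA and halts.

Final tape (ignoring leading/trailing blanks): baba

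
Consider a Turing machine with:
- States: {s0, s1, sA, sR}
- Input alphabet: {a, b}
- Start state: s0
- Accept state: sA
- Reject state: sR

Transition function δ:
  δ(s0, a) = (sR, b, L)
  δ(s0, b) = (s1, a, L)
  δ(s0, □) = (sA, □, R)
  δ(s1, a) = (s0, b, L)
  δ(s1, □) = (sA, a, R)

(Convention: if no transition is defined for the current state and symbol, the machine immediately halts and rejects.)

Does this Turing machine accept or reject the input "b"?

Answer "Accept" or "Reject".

Execution trace:
Initial: [s0]b
Step 1: δ(s0, b) = (s1, a, L) → [s1]□a
Step 2: δ(s1, □) = (sA, a, R) → a[sA]a

The machine reaches the accept state sA and halts.

Answer: Accept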